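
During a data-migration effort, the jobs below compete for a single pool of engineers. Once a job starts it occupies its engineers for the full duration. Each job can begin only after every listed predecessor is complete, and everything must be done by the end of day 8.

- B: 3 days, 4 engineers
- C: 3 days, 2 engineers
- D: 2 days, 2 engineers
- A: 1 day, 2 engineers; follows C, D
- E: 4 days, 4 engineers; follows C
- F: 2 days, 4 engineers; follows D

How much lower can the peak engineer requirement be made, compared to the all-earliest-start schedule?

Early-start peak: d1:8  d2:8  d3:10  d4:10  d5:4  d6:4  d7:4  d8:0 ⇒ 10.
Leveled (B@1, C@1, D@1, A@4, E@4, F@5): d1:8  d2:8  d3:6  d4:6  d5:8  d6:8  d7:4  d8:0 ⇒ 8.
Reduction 10 − 8 = 2.

2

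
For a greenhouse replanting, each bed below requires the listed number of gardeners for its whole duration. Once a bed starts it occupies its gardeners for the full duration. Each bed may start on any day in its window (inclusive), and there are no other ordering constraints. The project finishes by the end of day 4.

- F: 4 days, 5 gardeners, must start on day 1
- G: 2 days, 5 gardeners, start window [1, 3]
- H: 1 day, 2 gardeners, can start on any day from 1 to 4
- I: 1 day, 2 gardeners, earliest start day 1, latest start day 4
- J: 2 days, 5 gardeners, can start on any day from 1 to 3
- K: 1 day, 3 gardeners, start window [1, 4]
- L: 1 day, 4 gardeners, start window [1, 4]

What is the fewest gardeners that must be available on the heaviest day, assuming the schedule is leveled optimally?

14

Early-start (F@1, G@1, H@1, I@1, J@1, K@1, L@1) gives peak 26: d1:26  d2:15  d3:5  d4:5.
Shift J→3, K→2, L→3.
Schedule F@1, G@1, H@1, I@1, J@3, K@2, L@3: d1:14  d2:13  d3:14  d4:10 — peak 14.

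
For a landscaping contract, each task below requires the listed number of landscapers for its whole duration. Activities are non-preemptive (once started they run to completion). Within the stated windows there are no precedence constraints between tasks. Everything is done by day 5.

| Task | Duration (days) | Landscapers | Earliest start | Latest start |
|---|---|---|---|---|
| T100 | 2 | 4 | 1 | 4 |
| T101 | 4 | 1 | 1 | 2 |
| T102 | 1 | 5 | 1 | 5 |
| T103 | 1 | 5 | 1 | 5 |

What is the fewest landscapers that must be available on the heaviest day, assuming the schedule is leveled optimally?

6

Early-start (T100@1, T101@1, T102@1, T103@1) gives peak 15: d1:15  d2:5  d3:1  d4:1  d5:0.
Shift T102→3, T103→4.
Schedule T100@1, T101@1, T102@3, T103@4: d1:5  d2:5  d3:6  d4:6  d5:0 — peak 6.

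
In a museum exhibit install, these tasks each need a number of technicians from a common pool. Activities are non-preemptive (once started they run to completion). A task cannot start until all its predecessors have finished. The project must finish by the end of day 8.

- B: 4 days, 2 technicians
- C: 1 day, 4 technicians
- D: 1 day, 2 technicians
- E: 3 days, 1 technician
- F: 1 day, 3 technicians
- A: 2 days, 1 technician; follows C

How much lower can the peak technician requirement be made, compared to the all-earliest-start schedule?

8

Early-start peak: d1:12  d2:4  d3:4  d4:2  d5:0  d6:0  d7:0  d8:0 ⇒ 12.
Leveled (B@1, C@5, D@1, E@2, F@6, A@6): d1:4  d2:3  d3:3  d4:3  d5:4  d6:4  d7:1  d8:0 ⇒ 4.
Reduction 12 − 4 = 8.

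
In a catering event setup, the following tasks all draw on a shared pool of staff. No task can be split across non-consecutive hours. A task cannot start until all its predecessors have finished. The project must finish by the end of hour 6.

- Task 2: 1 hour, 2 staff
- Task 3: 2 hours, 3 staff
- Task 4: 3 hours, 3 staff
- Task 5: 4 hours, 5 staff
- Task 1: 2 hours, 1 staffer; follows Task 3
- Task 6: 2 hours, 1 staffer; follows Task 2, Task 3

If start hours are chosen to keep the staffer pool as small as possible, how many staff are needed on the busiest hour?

8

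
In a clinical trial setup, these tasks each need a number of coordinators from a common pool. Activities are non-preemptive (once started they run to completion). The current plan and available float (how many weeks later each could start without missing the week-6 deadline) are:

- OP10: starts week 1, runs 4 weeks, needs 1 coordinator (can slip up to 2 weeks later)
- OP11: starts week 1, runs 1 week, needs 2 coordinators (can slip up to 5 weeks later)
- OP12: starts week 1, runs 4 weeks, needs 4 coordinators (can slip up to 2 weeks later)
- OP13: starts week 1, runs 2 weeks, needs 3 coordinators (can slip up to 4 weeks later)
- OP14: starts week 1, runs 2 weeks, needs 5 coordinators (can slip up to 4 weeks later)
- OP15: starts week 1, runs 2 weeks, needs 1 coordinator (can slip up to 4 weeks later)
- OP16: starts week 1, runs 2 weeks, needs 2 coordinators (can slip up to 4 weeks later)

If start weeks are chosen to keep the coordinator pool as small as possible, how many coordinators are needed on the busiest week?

8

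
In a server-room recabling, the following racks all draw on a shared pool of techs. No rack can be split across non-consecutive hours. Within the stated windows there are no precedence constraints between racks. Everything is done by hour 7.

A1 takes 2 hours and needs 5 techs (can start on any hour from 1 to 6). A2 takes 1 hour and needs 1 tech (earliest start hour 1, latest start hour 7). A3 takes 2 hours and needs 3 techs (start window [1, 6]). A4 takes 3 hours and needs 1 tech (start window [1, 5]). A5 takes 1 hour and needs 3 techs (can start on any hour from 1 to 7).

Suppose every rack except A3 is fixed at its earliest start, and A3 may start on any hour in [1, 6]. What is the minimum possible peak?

A3@1: h1:13  h2:9  h3:1  h4:0  h5:0  h6:0  h7:0 → peak 13
A3@2: h1:10  h2:9  h3:4  h4:0  h5:0  h6:0  h7:0 → peak 10
A3@3: h1:10  h2:6  h3:4  h4:3  h5:0  h6:0  h7:0 → peak 10
A3@4: h1:10  h2:6  h3:1  h4:3  h5:3  h6:0  h7:0 → peak 10
A3@5: h1:10  h2:6  h3:1  h4:0  h5:3  h6:3  h7:0 → peak 10
A3@6: h1:10  h2:6  h3:1  h4:0  h5:0  h6:3  h7:3 → peak 10
Best is A3@2, peak 10.

10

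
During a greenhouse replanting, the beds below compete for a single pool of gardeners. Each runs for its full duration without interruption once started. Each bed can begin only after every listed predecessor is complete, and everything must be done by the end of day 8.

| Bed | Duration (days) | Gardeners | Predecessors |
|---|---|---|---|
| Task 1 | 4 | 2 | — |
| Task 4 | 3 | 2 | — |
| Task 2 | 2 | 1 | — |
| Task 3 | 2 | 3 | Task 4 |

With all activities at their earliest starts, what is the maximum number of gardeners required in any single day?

5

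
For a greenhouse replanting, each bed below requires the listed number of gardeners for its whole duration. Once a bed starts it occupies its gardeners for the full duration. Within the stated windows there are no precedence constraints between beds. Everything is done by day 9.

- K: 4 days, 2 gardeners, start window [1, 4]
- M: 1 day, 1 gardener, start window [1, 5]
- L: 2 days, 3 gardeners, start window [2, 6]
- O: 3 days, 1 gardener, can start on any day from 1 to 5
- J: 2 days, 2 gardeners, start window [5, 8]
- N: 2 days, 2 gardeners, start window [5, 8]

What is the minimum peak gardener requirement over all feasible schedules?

4

Early-start (K@1, M@1, L@2, O@1, J@5, N@5) gives peak 6: d1:4  d2:6  d3:6  d4:2  d5:4  d6:4  d7:0  d8:0  d9:0.
Shift L→5, J→7, N→7.
Schedule K@1, M@1, L@5, O@1, J@7, N@7: d1:4  d2:3  d3:3  d4:2  d5:3  d6:3  d7:4  d8:4  d9:0 — peak 4.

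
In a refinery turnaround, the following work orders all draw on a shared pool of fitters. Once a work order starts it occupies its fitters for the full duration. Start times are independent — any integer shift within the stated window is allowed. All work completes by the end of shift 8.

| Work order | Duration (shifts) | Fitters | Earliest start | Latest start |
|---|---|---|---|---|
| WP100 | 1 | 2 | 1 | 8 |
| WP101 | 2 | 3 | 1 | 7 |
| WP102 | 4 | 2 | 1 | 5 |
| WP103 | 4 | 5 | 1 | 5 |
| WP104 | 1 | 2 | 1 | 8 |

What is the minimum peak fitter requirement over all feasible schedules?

Early-start (WP100@1, WP101@1, WP102@1, WP103@1, WP104@1) gives peak 14: s1:14  s2:10  s3:7  s4:7  s5:0  s6:0  s7:0  s8:0.
Shift WP101→2, WP103→5, WP104→4.
Schedule WP100@1, WP101@2, WP102@1, WP103@5, WP104@4: s1:4  s2:5  s3:5  s4:4  s5:5  s6:5  s7:5  s8:5 — peak 5.
Total fitter-shifts = 38 over 8 shifts ⇒ peak ≥ ⌈38/8⌉ = 5, so 5 is optimal.

5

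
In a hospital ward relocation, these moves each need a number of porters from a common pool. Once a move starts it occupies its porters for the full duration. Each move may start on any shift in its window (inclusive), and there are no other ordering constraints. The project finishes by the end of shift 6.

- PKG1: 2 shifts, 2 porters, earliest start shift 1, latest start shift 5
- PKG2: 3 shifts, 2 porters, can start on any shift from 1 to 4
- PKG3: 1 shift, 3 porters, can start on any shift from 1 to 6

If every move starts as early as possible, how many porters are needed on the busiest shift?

Early-start schedule: PKG1@1, PKG2@1, PKG3@1.
Load per shift: shift 1: 7, shift 2: 4, shift 3: 2, shift 4: 0, shift 5: 0, shift 6: 0.
Peak is 7.

7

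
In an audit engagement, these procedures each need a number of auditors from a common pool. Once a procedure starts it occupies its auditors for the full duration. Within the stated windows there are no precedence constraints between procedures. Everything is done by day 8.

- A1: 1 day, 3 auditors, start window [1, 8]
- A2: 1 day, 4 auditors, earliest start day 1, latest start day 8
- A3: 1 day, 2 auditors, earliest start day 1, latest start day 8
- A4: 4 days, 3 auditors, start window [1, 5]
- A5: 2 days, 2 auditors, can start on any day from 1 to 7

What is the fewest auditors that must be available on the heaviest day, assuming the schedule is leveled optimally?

Early-start (A1@1, A2@1, A3@1, A4@1, A5@1) gives peak 14: d1:14  d2:5  d3:3  d4:3  d5:0  d6:0  d7:0  d8:0.
Shift A2→2, A3→3, A4→5, A5→3.
Schedule A1@1, A2@2, A3@3, A4@5, A5@3: d1:3  d2:4  d3:4  d4:2  d5:3  d6:3  d7:3  d8:3 — peak 4.
Total auditor-days = 25 over 8 days ⇒ peak ≥ ⌈25/8⌉ = 4, so 4 is optimal.

4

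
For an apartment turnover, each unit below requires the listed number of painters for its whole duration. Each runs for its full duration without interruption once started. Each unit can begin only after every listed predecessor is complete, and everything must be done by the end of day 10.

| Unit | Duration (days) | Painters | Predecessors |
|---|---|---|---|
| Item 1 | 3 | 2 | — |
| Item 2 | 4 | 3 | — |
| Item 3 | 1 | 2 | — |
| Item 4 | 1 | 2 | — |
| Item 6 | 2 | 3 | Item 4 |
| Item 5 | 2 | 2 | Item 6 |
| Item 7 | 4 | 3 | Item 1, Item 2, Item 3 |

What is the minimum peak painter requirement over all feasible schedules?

5

Early-start (Item 1@1, Item 2@1, Item 3@1, Item 4@1, Item 6@2, Item 5@4, Item 7@5) gives peak 9: d1:9  d2:8  d3:8  d4:5  d5:5  d6:3  d7:3  d8:3  d9:0  d10:0.
Shift Item 3→5, Item 4→4, Item 6→5, Item 5→7, Item 7→7.
Schedule Item 1@1, Item 2@1, Item 3@5, Item 4@4, Item 6@5, Item 5@7, Item 7@7: d1:5  d2:5  d3:5  d4:5  d5:5  d6:3  d7:5  d8:5  d9:3  d10:3 — peak 5.
Total painter-days = 44 over 10 days ⇒ peak ≥ ⌈44/10⌉ = 5, so 5 is optimal.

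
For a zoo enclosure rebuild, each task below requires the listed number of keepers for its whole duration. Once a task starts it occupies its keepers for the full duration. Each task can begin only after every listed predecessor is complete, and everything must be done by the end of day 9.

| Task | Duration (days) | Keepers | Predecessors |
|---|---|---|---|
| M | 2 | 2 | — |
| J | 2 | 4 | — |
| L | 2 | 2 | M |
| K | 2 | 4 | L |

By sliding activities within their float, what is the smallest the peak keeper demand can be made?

Early-start (M@1, J@1, L@3, K@5) gives peak 6: d1:6  d2:6  d3:2  d4:2  d5:4  d6:4  d7:0  d8:0  d9:0.
Shift J→3, L→5, K→7.
Schedule M@1, J@3, L@5, K@7: d1:2  d2:2  d3:4  d4:4  d5:2  d6:2  d7:4  d8:4  d9:0 — peak 4.

4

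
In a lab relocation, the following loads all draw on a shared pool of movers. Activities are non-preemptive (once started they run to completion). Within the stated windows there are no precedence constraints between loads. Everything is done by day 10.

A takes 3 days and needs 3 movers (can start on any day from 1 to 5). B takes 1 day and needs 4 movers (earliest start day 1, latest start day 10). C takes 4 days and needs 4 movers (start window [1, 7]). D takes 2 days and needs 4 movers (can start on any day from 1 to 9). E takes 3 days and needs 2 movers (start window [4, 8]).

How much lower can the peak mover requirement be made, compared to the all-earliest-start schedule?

Early-start peak: d1:15  d2:11  d3:7  d4:6  d5:2  d6:2  d7:0  d8:0  d9:0  d10:0 ⇒ 15.
Leveled (A@4, B@1, C@7, D@2, E@4): d1:4  d2:4  d3:4  d4:5  d5:5  d6:5  d7:4  d8:4  d9:4  d10:4 ⇒ 5.
Reduction 15 − 5 = 10.

10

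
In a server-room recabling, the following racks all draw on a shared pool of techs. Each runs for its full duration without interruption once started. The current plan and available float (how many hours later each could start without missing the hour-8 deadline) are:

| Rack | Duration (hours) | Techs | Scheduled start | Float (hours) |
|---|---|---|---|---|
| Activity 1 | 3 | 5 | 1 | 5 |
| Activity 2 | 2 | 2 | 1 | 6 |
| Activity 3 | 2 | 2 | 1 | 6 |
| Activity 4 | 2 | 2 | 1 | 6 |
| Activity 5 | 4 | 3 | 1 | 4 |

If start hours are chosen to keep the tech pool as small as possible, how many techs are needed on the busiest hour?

Early-start (Activity 1@1, Activity 2@1, Activity 3@1, Activity 4@1, Activity 5@1) gives peak 14: h1:14  h2:14  h3:8  h4:3  h5:0  h6:0  h7:0  h8:0.
Shift Activity 3→3, Activity 4→4, Activity 5→4.
Schedule Activity 1@1, Activity 2@1, Activity 3@3, Activity 4@4, Activity 5@4: h1:7  h2:7  h3:7  h4:7  h5:5  h6:3  h7:3  h8:0 — peak 7.

7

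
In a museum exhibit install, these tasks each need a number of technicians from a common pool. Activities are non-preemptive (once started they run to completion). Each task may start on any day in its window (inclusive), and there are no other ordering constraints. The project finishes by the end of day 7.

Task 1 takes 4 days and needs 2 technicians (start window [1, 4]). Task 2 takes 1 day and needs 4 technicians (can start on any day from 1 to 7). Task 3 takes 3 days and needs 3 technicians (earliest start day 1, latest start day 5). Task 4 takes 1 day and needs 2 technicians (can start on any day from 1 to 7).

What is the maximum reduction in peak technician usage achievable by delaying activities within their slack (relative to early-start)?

Early-start peak: d1:11  d2:5  d3:5  d4:2  d5:0  d6:0  d7:0 ⇒ 11.
Leveled (Task 1@1, Task 2@5, Task 3@1, Task 4@4): d1:5  d2:5  d3:5  d4:4  d5:4  d6:0  d7:0 ⇒ 5.
Reduction 11 − 5 = 6.

6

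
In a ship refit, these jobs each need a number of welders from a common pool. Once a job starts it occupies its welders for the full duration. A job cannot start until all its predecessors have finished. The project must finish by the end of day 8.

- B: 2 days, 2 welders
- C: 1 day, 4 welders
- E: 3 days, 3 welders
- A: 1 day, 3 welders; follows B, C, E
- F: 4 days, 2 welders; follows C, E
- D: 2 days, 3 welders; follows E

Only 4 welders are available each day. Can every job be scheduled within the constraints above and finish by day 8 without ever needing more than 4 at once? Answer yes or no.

Total welder-days = 34; over 8 days the average is 34/8 > 4, so some day must exceed 4.

no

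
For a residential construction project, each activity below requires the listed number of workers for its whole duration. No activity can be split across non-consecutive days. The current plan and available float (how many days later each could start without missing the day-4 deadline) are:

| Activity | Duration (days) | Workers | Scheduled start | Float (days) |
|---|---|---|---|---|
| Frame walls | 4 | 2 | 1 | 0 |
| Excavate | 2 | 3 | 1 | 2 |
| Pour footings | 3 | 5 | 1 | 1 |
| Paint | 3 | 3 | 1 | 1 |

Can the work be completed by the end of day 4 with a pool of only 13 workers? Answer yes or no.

Schedule Frame walls@1, Excavate@1, Pour footings@1, Paint@1: d1:13  d2:13  d3:10  d4:2 — peak 13 ≤ 13.

yes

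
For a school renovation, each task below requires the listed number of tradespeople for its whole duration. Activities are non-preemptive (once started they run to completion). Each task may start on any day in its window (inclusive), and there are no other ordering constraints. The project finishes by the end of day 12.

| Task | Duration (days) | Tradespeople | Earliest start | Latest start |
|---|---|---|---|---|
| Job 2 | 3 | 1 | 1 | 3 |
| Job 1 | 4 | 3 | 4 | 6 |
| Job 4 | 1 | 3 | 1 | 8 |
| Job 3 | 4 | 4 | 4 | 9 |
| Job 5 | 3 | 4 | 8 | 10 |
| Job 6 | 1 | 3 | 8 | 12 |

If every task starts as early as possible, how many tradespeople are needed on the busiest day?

7

Early-start schedule: Job 2@1, Job 1@4, Job 4@1, Job 3@4, Job 5@8, Job 6@8.
Load per day: day 1: 4, day 2: 1, day 3: 1, day 4: 7, day 5: 7, day 6: 7, day 7: 7, day 8: 7, day 9: 4, day 10: 4, day 11: 0, day 12: 0.
Peak is 7.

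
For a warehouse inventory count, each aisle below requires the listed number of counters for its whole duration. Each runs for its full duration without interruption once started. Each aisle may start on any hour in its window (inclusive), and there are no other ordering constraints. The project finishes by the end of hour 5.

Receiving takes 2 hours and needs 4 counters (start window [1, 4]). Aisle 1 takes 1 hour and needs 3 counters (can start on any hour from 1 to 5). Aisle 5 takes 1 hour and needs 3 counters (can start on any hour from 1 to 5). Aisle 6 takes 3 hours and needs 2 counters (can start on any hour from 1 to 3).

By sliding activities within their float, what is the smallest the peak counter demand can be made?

Early-start (Receiving@1, Aisle 1@1, Aisle 5@1, Aisle 6@1) gives peak 12: h1:12  h2:6  h3:2  h4:0  h5:0.
Shift Aisle 1→3, Aisle 5→4, Aisle 6→3.
Schedule Receiving@1, Aisle 1@3, Aisle 5@4, Aisle 6@3: h1:4  h2:4  h3:5  h4:5  h5:2 — peak 5.

5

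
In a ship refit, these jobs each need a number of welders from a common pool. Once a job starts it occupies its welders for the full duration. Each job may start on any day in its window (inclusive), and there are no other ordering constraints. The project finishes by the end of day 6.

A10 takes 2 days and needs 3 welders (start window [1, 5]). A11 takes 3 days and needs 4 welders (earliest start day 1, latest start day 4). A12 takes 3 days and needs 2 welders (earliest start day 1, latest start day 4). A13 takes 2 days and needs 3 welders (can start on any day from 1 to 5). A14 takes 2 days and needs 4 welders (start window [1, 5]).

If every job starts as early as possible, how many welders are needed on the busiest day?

16

Early-start schedule: A10@1, A11@1, A12@1, A13@1, A14@1.
Load per day: day 1: 16, day 2: 16, day 3: 6, day 4: 0, day 5: 0, day 6: 0.
Peak is 16.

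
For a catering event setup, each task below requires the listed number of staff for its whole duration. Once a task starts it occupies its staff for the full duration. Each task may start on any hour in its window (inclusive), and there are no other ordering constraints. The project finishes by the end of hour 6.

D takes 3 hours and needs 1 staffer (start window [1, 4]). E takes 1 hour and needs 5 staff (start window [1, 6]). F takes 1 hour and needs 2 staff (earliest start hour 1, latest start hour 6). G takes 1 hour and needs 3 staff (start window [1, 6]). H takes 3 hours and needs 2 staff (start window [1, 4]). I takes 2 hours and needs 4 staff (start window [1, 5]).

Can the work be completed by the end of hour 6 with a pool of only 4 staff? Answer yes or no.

no

Total staffer-hours = 27; over 6 hours the average is 27/6 > 4, so some hour must exceed 4.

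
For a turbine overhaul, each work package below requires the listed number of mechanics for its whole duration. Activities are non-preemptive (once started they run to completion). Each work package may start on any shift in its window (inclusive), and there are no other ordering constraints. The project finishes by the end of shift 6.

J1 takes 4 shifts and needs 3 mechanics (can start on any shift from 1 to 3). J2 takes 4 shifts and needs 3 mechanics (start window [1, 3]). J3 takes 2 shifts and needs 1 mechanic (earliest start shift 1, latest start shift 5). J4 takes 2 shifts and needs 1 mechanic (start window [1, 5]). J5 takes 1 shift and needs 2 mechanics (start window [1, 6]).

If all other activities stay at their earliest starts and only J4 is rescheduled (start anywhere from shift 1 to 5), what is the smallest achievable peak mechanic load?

J4@1: s1:10  s2:8  s3:6  s4:6  s5:0  s6:0 → peak 10
J4@2: s1:9  s2:8  s3:7  s4:6  s5:0  s6:0 → peak 9
J4@3: s1:9  s2:7  s3:7  s4:7  s5:0  s6:0 → peak 9
J4@4: s1:9  s2:7  s3:6  s4:7  s5:1  s6:0 → peak 9
J4@5: s1:9  s2:7  s3:6  s4:6  s5:1  s6:1 → peak 9
Best is J4@2, peak 9.

9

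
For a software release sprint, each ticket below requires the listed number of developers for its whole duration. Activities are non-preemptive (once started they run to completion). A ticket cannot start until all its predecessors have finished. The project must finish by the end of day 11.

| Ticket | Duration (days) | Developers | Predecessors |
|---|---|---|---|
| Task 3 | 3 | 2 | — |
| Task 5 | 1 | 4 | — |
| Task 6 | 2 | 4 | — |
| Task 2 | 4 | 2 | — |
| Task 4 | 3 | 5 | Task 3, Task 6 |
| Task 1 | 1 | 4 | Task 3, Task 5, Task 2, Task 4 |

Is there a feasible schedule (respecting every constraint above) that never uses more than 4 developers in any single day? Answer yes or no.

no

Total developer-days = 45; over 11 days the average is 45/11 > 4, so some day must exceed 4.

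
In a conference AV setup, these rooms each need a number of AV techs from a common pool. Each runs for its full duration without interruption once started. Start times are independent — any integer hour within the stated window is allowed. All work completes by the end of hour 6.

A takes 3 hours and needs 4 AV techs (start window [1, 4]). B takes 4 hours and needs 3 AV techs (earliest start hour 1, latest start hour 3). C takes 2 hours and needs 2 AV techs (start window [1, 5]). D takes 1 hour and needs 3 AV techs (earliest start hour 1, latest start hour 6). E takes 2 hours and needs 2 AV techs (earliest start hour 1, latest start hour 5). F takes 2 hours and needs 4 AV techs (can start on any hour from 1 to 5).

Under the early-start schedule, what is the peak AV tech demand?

Early-start schedule: A@1, B@1, C@1, D@1, E@1, F@1.
Load per hour: hour 1: 18, hour 2: 15, hour 3: 7, hour 4: 3, hour 5: 0, hour 6: 0.
Peak is 18.

18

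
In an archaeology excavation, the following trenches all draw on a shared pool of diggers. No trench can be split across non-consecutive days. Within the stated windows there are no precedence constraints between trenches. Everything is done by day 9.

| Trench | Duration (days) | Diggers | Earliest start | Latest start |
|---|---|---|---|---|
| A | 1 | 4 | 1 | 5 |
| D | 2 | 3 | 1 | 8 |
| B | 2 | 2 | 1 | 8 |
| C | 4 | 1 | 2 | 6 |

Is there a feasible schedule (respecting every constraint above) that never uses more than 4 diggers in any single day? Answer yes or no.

Schedule A@1, D@2, B@4, C@2: d1:4  d2:4  d3:4  d4:3  d5:3  d6:0  d7:0  d8:0  d9:0 — peak 4 ≤ 4.

yes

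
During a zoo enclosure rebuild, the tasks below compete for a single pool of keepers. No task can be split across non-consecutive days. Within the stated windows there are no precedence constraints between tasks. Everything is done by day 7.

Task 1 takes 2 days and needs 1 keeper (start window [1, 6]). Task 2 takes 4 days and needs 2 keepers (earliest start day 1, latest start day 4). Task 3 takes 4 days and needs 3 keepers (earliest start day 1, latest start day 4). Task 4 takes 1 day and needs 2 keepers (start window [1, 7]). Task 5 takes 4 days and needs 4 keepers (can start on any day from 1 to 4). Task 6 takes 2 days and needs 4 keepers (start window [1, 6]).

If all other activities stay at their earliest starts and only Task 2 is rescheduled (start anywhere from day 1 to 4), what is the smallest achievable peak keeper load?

Task 2@1: d1:16  d2:14  d3:9  d4:9  d5:0  d6:0  d7:0 → peak 16
Task 2@2: d1:14  d2:14  d3:9  d4:9  d5:2  d6:0  d7:0 → peak 14
Task 2@3: d1:14  d2:12  d3:9  d4:9  d5:2  d6:2  d7:0 → peak 14
Task 2@4: d1:14  d2:12  d3:7  d4:9  d5:2  d6:2  d7:2 → peak 14
Best is Task 2@2, peak 14.

14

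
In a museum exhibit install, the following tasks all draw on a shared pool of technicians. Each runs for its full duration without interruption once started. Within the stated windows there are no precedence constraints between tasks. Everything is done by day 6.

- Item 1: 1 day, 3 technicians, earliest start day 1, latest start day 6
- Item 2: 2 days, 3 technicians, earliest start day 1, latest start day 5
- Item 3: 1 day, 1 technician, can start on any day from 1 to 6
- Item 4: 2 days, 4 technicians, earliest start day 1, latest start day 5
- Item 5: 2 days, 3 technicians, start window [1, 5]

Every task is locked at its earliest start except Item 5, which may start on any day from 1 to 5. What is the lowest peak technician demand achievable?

Item 5@1: d1:14  d2:10  d3:0  d4:0  d5:0  d6:0 → peak 14
Item 5@2: d1:11  d2:10  d3:3  d4:0  d5:0  d6:0 → peak 11
Item 5@3: d1:11  d2:7  d3:3  d4:3  d5:0  d6:0 → peak 11
Item 5@4: d1:11  d2:7  d3:0  d4:3  d5:3  d6:0 → peak 11
Item 5@5: d1:11  d2:7  d3:0  d4:0  d5:3  d6:3 → peak 11
Best is Item 5@2, peak 11.

11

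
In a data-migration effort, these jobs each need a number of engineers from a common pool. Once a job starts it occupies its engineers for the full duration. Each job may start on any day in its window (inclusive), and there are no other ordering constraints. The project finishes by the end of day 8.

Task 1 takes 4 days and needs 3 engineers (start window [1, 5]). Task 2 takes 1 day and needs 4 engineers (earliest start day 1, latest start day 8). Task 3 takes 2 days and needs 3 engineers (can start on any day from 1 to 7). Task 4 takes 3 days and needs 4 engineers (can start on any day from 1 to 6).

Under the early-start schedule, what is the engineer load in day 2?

10

At early start, day 2 has: Task 1, Task 3, Task 4.
Demand: 3 + 3 + 4 = 10.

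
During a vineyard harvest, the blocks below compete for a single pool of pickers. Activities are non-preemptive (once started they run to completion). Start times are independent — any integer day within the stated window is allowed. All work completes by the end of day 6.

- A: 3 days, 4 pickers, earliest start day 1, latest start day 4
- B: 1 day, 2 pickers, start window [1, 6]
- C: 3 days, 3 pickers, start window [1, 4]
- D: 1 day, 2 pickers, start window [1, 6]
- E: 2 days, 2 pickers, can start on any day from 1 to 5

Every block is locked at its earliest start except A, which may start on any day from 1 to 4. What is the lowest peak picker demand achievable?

9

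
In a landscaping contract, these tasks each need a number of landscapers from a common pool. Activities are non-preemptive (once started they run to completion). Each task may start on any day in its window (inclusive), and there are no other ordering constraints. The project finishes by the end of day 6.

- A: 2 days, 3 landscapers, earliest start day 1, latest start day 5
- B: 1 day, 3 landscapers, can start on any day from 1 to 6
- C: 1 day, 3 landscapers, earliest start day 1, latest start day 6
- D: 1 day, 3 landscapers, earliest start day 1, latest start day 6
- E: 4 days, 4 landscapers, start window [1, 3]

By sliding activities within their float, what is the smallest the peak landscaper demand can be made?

7

Early-start (A@1, B@1, C@1, D@1, E@1) gives peak 16: d1:16  d2:7  d3:4  d4:4  d5:0  d6:0.
Shift C→2, D→3, E→3.
Schedule A@1, B@1, C@2, D@3, E@3: d1:6  d2:6  d3:7  d4:4  d5:4  d6:4 — peak 7.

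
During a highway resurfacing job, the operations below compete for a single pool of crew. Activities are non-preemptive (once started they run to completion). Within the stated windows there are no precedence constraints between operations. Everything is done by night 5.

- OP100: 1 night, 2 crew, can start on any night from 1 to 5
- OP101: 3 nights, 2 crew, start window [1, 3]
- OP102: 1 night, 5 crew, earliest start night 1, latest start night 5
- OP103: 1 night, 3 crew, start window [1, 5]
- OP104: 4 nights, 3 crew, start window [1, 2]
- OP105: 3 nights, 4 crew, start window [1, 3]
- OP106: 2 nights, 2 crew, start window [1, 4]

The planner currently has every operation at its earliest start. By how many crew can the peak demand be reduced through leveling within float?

12

Early-start peak: n1:21  n2:11  n3:9  n4:3  n5:0 ⇒ 21.
Leveled (OP100@1, OP101@1, OP102@1, OP103@2, OP104@2, OP105@3, OP106@4): n1:9  n2:8  n3:9  n4:9  n5:9 ⇒ 9.
Reduction 21 − 9 = 12.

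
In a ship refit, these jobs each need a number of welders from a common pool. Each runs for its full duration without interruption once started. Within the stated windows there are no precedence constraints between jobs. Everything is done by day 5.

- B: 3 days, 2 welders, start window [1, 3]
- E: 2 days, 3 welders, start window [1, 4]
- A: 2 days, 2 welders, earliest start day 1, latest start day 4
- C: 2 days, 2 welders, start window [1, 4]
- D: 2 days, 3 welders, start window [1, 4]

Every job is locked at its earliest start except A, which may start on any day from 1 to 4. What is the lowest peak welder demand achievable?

A@1: d1:12  d2:12  d3:2  d4:0  d5:0 → peak 12
A@2: d1:10  d2:12  d3:4  d4:0  d5:0 → peak 12
A@3: d1:10  d2:10  d3:4  d4:2  d5:0 → peak 10
A@4: d1:10  d2:10  d3:2  d4:2  d5:2 → peak 10
Best is A@3, peak 10.

10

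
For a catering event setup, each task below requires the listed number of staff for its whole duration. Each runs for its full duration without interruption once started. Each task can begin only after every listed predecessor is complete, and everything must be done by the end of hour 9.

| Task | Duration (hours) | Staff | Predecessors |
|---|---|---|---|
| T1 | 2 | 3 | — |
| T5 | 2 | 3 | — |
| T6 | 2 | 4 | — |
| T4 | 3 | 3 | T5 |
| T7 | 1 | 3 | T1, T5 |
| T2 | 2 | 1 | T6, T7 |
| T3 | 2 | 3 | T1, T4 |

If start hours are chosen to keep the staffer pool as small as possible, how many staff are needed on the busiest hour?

Early-start (T1@1, T5@1, T6@1, T4@3, T7@3, T2@4, T3@6) gives peak 10: h1:10  h2:10  h3:6  h4:4  h5:4  h6:3  h7:3  h8:0  h9:0.
Shift T6→3, T4→5, T7→5, T2→6, T3→8.
Schedule T1@1, T5@1, T6@3, T4@5, T7@5, T2@6, T3@8: h1:6  h2:6  h3:4  h4:4  h5:6  h6:4  h7:4  h8:3  h9:3 — peak 6.

6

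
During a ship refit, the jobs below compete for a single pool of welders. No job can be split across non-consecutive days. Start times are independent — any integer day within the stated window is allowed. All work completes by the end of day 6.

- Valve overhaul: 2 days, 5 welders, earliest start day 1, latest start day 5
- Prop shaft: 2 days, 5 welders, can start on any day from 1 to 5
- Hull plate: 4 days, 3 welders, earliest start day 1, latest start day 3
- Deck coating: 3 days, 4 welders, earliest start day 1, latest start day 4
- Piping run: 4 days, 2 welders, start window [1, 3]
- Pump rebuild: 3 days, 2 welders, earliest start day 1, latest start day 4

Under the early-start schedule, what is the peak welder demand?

21

Early-start schedule: Valve overhaul@1, Prop shaft@1, Hull plate@1, Deck coating@1, Piping run@1, Pump rebuild@1.
Load per day: day 1: 21, day 2: 21, day 3: 11, day 4: 5, day 5: 0, day 6: 0.
Peak is 21.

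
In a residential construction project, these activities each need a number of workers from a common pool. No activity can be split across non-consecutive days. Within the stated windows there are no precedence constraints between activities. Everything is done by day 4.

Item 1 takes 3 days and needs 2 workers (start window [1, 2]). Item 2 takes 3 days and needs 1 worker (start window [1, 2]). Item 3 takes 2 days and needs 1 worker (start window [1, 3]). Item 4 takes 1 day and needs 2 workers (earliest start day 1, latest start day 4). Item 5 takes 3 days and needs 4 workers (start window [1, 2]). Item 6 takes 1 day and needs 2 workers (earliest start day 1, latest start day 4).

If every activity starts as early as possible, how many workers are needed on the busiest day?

12

Early-start schedule: Item 1@1, Item 2@1, Item 3@1, Item 4@1, Item 5@1, Item 6@1.
Load per day: day 1: 12, day 2: 8, day 3: 7, day 4: 0.
Peak is 12.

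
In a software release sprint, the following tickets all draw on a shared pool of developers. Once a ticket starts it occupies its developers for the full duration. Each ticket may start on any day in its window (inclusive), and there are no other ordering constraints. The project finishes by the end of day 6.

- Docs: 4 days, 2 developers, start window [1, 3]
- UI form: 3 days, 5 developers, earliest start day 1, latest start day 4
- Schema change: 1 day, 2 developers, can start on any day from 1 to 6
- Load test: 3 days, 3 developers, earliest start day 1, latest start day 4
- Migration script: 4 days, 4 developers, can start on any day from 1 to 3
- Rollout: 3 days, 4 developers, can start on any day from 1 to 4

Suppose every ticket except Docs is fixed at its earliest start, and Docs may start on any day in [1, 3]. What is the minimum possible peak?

18

Docs@1: d1:20  d2:18  d3:18  d4:6  d5:0  d6:0 → peak 20
Docs@2: d1:18  d2:18  d3:18  d4:6  d5:2  d6:0 → peak 18
Docs@3: d1:18  d2:16  d3:18  d4:6  d5:2  d6:2 → peak 18
Best is Docs@2, peak 18.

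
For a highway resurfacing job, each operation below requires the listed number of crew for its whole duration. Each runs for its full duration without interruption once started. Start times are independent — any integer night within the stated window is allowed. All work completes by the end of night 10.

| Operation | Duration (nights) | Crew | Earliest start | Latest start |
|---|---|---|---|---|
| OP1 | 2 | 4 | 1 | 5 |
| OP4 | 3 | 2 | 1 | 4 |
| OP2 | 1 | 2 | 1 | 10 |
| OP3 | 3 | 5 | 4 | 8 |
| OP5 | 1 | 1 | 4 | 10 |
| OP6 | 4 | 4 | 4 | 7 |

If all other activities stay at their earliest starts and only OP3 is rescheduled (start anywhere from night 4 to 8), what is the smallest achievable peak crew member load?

OP3@4: n1:8  n2:6  n3:2  n4:10  n5:9  n6:9  n7:4  n8:0  n9:0  n10:0 → peak 10
OP3@5: n1:8  n2:6  n3:2  n4:5  n5:9  n6:9  n7:9  n8:0  n9:0  n10:0 → peak 9
OP3@6: n1:8  n2:6  n3:2  n4:5  n5:4  n6:9  n7:9  n8:5  n9:0  n10:0 → peak 9
OP3@7: n1:8  n2:6  n3:2  n4:5  n5:4  n6:4  n7:9  n8:5  n9:5  n10:0 → peak 9
OP3@8: n1:8  n2:6  n3:2  n4:5  n5:4  n6:4  n7:4  n8:5  n9:5  n10:5 → peak 8
Best is OP3@8, peak 8.

8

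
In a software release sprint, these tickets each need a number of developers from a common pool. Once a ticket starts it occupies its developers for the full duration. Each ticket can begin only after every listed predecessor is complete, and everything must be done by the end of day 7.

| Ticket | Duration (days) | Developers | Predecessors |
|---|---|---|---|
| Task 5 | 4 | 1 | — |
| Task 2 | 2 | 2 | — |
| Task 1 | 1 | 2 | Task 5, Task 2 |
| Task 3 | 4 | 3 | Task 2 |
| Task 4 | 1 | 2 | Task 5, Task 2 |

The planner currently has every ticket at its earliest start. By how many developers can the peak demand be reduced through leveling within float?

3

Early-start peak: d1:3  d2:3  d3:4  d4:4  d5:7  d6:3  d7:0 ⇒ 7.
Leveled (Task 5@1, Task 2@1, Task 1@7, Task 3@3, Task 4@7): d1:3  d2:3  d3:4  d4:4  d5:3  d6:3  d7:4 ⇒ 4.
Reduction 7 − 4 = 3.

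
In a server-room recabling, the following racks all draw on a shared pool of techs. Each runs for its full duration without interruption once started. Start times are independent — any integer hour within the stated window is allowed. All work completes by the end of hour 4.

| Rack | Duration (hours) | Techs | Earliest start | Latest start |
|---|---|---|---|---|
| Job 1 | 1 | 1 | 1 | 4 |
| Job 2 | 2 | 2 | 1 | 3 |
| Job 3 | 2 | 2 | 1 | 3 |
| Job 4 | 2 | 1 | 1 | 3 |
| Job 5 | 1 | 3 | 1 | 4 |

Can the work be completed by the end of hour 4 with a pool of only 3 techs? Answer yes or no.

no

Total tech-hours = 14; over 4 hours the average is 14/4 > 3, so some hour must exceed 3.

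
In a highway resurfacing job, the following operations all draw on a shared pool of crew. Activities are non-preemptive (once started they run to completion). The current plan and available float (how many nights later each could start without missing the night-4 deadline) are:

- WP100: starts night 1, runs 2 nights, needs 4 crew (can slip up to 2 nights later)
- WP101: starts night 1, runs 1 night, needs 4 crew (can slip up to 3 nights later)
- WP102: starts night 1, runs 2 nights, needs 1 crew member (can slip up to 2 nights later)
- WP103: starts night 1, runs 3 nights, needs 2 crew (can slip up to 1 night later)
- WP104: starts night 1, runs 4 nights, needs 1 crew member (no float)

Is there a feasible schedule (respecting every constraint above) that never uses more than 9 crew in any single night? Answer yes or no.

yes

Schedule WP100@1, WP101@4, WP102@3, WP103@1, WP104@1: n1:7  n2:7  n3:4  n4:6 — peak 7 ≤ 9.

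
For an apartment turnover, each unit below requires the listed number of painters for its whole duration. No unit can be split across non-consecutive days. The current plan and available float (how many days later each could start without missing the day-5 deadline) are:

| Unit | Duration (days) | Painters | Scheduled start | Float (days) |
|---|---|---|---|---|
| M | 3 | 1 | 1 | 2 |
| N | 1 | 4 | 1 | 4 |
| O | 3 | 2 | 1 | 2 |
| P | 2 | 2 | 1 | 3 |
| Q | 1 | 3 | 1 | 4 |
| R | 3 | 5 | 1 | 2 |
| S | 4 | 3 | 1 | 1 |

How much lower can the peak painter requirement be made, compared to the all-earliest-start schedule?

Early-start peak: d1:20  d2:13  d3:11  d4:3  d5:0 ⇒ 20.
Leveled (M@1, N@1, O@1, P@1, Q@2, R@3, S@2): d1:9  d2:11  d3:11  d4:8  d5:8 ⇒ 11.
Reduction 20 − 11 = 9.

9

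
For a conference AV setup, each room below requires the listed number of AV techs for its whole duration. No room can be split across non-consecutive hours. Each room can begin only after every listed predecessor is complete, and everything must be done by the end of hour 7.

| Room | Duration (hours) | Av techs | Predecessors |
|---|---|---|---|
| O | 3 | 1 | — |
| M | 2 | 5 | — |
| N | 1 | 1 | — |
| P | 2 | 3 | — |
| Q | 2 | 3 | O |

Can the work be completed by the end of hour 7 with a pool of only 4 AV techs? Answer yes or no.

The minimum achievable peak is 5; 4 < 5, so no feasible schedule stays within the cap.

no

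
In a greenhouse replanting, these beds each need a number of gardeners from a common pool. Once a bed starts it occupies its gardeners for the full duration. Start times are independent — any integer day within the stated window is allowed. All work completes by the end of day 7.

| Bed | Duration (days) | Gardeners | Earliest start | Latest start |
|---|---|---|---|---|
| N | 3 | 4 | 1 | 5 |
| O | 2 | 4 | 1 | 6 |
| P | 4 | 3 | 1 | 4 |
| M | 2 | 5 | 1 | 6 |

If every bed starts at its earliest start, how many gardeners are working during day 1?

16

At early start, day 1 has: N, O, P, M.
Demand: 4 + 4 + 3 + 5 = 16.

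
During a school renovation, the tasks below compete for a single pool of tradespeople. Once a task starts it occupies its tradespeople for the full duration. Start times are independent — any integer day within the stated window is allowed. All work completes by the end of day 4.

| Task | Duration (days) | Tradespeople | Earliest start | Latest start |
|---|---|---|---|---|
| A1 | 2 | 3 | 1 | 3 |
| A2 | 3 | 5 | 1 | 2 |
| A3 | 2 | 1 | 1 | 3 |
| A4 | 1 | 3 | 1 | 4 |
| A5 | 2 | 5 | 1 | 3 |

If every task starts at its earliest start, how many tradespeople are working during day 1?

17

At early start, day 1 has: A1, A2, A3, A4, A5.
Demand: 3 + 5 + 1 + 3 + 5 = 17.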